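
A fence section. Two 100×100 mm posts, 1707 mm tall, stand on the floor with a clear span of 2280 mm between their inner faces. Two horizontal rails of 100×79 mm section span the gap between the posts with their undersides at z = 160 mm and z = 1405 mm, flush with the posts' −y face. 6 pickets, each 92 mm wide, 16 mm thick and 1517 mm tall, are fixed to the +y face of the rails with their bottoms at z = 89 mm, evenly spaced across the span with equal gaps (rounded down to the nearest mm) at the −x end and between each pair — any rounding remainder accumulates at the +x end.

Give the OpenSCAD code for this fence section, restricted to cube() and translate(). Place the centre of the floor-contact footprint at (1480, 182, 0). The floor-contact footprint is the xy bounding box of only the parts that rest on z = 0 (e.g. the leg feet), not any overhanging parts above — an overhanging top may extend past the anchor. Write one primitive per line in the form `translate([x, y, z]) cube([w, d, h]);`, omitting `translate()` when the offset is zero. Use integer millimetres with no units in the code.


translate([240, 132, 0]) cube([100, 100, 1707]);
translate([2620, 132, 0]) cube([100, 100, 1707]);
translate([340, 132, 160]) cube([2280, 100, 79]);
translate([340, 132, 1405]) cube([2280, 100, 79]);
translate([586, 232, 89]) cube([92, 16, 1517]);
translate([924, 232, 89]) cube([92, 16, 1517]);
translate([1262, 232, 89]) cube([92, 16, 1517]);
translate([1600, 232, 89]) cube([92, 16, 1517]);
translate([1938, 232, 89]) cube([92, 16, 1517]);
translate([2276, 232, 89]) cube([92, 16, 1517]);


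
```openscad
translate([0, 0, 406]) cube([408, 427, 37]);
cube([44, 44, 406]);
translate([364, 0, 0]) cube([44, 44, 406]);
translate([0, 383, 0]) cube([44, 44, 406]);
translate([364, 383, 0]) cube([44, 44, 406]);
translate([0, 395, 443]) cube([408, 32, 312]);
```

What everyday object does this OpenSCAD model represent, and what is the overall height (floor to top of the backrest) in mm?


A chair. The overall height is 755 mm.

A slab on four corner posts with a tall panel at the back — a chair. The seat slab sits at z = 406 with thickness 37, and the 312 mm backrest starts at the seat top, so the overall height is 406 + 37 + 312 = 755 mm.


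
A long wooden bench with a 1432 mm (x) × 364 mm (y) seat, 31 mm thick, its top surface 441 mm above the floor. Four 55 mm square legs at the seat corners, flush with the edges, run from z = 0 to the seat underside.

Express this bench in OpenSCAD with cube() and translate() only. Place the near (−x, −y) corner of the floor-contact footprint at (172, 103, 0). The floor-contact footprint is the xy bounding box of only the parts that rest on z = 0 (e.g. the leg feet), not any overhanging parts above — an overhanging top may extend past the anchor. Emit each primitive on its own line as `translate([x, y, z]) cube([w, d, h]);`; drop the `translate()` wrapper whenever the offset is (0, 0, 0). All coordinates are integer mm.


translate([172, 103, 410]) cube([1432, 364, 31]);
translate([172, 103, 0]) cube([55, 55, 410]);
translate([172, 412, 0]) cube([55, 55, 410]);
translate([1549, 103, 0]) cube([55, 55, 410]);
translate([1549, 412, 0]) cube([55, 55, 410]);


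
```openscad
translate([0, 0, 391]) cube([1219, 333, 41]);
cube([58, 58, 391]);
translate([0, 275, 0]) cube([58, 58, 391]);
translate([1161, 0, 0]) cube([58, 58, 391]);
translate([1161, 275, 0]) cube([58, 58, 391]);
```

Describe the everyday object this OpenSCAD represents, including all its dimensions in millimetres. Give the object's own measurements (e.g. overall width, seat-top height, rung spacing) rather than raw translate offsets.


A bench: a 1219×333 mm seat slab, 41 mm thick, top at z = 432 mm, on four 58×58 mm square legs flush with the seat corners and standing on z = 0.


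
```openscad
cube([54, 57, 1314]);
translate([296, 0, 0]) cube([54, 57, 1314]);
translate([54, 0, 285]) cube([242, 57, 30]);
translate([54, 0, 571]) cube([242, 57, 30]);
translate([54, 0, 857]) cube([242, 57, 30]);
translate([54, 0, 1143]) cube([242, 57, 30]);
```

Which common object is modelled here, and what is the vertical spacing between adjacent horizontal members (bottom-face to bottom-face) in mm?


A ladder. The rung spacing is 286 mm.

Two tall 54×57 posts with 4 short bars between them — a ladder. Adjacent rungs sit at z = 285 and z = 571, so the spacing is 571 − 285 = 286 mm.


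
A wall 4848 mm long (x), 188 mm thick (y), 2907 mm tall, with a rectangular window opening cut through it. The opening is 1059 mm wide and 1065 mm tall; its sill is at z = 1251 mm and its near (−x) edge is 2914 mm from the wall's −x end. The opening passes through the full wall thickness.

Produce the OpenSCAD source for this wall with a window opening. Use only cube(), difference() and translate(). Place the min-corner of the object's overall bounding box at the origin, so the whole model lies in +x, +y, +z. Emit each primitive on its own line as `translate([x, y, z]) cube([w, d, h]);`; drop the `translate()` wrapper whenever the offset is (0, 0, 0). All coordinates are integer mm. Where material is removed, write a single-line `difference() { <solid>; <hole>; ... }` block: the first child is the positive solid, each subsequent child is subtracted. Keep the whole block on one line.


difference() { cube([4848, 188, 2907]); translate([2914, 0, 1251]) cube([1059, 188, 1065]); }


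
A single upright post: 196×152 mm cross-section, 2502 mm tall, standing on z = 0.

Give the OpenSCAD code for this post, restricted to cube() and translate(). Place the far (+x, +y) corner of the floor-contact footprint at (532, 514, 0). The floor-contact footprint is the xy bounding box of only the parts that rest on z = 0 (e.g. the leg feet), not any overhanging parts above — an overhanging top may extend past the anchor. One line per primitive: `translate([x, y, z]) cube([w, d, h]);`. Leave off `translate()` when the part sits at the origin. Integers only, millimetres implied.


translate([336, 362, 0]) cube([196, 152, 2502]);


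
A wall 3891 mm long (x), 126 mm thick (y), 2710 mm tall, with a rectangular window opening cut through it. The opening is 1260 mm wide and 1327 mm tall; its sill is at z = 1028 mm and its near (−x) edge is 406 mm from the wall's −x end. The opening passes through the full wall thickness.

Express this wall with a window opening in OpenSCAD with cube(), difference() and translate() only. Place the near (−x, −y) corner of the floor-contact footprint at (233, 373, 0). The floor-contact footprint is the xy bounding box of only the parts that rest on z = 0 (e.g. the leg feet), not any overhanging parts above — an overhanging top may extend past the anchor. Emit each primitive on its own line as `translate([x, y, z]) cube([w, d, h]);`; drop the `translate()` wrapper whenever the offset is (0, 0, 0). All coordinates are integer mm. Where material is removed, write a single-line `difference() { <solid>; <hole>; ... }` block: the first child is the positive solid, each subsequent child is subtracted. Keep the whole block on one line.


difference() { translate([233, 373, 0]) cube([3891, 126, 2710]); translate([639, 373, 1028]) cube([1260, 126, 1327]); }


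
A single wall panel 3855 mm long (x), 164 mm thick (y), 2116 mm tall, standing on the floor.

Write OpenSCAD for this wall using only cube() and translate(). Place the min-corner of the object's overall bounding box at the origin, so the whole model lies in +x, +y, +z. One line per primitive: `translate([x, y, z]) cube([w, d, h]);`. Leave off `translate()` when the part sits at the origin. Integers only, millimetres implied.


cube([3855, 164, 2116]);


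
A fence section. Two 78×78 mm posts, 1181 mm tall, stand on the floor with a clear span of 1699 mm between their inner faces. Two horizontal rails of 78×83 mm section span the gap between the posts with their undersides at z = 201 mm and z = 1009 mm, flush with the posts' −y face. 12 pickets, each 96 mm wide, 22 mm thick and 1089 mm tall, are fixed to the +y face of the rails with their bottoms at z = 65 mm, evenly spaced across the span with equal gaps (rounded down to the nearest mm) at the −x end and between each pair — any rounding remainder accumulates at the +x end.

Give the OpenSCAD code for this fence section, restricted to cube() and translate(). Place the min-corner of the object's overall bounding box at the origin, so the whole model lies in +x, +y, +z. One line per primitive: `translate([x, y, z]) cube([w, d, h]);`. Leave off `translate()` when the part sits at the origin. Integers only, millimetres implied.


cube([78, 78, 1181]);
translate([1777, 0, 0]) cube([78, 78, 1181]);
translate([78, 0, 201]) cube([1699, 78, 83]);
translate([78, 0, 1009]) cube([1699, 78, 83]);
translate([120, 78, 65]) cube([96, 22, 1089]);
translate([258, 78, 65]) cube([96, 22, 1089]);
translate([396, 78, 65]) cube([96, 22, 1089]);
translate([534, 78, 65]) cube([96, 22, 1089]);
translate([672, 78, 65]) cube([96, 22, 1089]);
translate([810, 78, 65]) cube([96, 22, 1089]);
translate([948, 78, 65]) cube([96, 22, 1089]);
translate([1086, 78, 65]) cube([96, 22, 1089]);
translate([1224, 78, 65]) cube([96, 22, 1089]);
translate([1362, 78, 65]) cube([96, 22, 1089]);
translate([1500, 78, 65]) cube([96, 22, 1089]);
translate([1638, 78, 65]) cube([96, 22, 1089]);


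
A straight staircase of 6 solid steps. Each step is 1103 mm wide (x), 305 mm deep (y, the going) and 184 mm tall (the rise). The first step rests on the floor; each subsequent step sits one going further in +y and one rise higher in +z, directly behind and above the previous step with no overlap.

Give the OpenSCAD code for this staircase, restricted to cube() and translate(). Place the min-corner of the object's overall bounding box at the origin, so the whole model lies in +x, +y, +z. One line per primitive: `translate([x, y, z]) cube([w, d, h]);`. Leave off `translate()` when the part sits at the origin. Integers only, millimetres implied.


cube([1103, 305, 184]);
translate([0, 305, 184]) cube([1103, 305, 184]);
translate([0, 610, 368]) cube([1103, 305, 184]);
translate([0, 915, 552]) cube([1103, 305, 184]);
translate([0, 1220, 736]) cube([1103, 305, 184]);
translate([0, 1525, 920]) cube([1103, 305, 184]);


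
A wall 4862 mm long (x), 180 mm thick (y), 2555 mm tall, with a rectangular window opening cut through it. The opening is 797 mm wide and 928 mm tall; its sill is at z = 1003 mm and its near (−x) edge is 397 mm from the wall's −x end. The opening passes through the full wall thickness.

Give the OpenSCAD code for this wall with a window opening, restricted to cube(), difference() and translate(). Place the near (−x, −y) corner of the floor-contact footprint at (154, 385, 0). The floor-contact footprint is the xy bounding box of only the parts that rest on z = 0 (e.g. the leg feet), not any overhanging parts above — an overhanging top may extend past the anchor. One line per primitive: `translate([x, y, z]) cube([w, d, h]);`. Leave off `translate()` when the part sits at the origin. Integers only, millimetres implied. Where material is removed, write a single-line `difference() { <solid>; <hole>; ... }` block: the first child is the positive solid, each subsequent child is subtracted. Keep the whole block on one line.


difference() { translate([154, 385, 0]) cube([4862, 180, 2555]); translate([551, 385, 1003]) cube([797, 180, 928]); }


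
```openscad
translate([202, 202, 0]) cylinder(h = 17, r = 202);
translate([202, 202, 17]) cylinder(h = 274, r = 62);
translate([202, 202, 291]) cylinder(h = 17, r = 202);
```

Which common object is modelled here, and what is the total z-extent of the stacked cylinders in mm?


A spool. The overall height is 308 mm.

Three coaxial cylinders, large–small–large — a spool. Two 17 mm flanges and a 274 mm core give 17 + 274 + 17 = 308 mm.


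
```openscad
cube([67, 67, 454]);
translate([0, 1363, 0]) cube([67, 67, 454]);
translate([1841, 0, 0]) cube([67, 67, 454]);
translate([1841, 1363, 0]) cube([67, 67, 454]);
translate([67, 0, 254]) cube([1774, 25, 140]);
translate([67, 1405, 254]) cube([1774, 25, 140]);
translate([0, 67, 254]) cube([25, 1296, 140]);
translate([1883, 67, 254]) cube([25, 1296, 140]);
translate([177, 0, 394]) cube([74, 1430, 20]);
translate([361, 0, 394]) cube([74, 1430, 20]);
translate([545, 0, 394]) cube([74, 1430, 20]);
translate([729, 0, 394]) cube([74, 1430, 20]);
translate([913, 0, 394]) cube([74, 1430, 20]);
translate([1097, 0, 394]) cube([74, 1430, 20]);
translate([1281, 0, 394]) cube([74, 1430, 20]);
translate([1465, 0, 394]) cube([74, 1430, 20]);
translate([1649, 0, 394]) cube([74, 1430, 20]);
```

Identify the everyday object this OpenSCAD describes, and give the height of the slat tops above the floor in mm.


A bed frame. The slat-top height is 414 mm.

Four posts, four rails, and a row of slats — a bed frame. Slats sit on the rails at z = 254 + 140 = 394; with slat thickness 20, the top is 414 mm.


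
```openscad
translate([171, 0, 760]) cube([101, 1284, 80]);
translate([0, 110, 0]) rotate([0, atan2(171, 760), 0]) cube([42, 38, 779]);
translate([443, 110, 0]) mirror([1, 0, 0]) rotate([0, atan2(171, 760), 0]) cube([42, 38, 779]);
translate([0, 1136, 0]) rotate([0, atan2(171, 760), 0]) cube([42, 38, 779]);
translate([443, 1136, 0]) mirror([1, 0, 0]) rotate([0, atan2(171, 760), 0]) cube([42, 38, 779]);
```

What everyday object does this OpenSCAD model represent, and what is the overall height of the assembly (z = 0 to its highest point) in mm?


A sawhorse. The overall height is 840 mm.

A beam across two mirrored pairs of raked legs — a sawhorse. The beam's underside is at z = 760 (matching the legs' vertical rise in atan2(171, 760)) and the beam is 80 mm tall, so its top is at 760 + 80 = 840 mm. The raked legs top out at the beam's underside, so that is the highest point.


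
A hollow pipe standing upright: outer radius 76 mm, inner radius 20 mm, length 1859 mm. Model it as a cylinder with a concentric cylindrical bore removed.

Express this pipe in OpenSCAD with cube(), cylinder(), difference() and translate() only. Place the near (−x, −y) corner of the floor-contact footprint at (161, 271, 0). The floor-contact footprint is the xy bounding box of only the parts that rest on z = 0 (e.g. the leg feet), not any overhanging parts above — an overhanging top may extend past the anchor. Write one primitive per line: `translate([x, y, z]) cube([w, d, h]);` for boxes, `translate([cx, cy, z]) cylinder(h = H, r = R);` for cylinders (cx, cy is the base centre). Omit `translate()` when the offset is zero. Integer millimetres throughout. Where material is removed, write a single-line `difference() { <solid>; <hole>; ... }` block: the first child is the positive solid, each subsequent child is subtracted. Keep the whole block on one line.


difference() { translate([237, 347, 0]) cylinder(h = 1859, r = 76); translate([237, 347, 0]) cylinder(h = 1859, r = 20); }


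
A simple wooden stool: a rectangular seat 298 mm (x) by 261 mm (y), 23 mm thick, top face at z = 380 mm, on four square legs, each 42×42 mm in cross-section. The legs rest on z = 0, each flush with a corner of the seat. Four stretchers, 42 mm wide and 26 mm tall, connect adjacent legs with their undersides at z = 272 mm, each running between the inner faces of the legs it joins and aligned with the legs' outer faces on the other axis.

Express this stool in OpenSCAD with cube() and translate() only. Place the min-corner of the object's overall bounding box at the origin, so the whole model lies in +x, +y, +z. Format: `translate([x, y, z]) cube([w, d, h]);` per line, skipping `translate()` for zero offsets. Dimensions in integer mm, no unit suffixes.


translate([0, 0, 357]) cube([298, 261, 23]);
cube([42, 42, 357]);
translate([256, 0, 0]) cube([42, 42, 357]);
translate([0, 219, 0]) cube([42, 42, 357]);
translate([256, 219, 0]) cube([42, 42, 357]);
translate([42, 0, 272]) cube([214, 42, 26]);
translate([42, 219, 272]) cube([214, 42, 26]);
translate([0, 42, 272]) cube([42, 177, 26]);
translate([256, 42, 272]) cube([42, 177, 26]);


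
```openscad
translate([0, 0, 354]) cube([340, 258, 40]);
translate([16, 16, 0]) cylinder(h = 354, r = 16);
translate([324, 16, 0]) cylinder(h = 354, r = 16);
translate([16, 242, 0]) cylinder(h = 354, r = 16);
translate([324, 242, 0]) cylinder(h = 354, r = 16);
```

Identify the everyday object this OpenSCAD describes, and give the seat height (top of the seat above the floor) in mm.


A stool. The seat height is 394 mm.

A 340×258×40 slab at z = 354 on four corner cylinders — a stool. The seat top is 354 + 40 = 394 mm.


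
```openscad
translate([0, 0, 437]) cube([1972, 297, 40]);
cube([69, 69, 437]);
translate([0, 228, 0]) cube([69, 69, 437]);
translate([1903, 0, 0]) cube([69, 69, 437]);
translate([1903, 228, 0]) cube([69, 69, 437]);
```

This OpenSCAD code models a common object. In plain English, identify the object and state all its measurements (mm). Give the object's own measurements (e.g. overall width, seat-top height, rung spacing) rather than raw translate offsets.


A long wooden bench with a 1972 mm (x) × 297 mm (y) seat, 40 mm thick, its top surface 477 mm above the floor. Four 69 mm square legs at the seat corners, flush with the edges, run from z = 0 to the seat underside.


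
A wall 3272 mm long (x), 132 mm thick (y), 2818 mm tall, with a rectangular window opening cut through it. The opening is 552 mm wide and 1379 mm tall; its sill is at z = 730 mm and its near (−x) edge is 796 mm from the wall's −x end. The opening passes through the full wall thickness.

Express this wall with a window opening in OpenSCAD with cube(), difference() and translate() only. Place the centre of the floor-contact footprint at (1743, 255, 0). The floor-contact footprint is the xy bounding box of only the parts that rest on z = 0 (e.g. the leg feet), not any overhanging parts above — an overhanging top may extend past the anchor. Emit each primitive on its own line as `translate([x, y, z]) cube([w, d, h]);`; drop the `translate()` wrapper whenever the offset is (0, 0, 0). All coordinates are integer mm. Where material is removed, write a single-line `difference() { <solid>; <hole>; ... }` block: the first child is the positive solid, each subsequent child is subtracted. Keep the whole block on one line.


difference() { translate([107, 189, 0]) cube([3272, 132, 2818]); translate([903, 189, 730]) cube([552, 132, 1379]); }


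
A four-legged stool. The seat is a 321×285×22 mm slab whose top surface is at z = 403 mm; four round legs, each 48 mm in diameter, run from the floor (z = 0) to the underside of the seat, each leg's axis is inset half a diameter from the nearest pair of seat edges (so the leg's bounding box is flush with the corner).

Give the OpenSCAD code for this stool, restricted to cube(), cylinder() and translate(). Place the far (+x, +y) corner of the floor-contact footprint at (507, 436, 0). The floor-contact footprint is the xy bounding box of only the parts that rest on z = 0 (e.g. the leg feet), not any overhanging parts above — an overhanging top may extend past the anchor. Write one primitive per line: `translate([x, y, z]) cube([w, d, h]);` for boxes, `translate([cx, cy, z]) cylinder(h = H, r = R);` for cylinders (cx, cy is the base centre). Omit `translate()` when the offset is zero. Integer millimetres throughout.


translate([186, 151, 381]) cube([321, 285, 22]);
translate([210, 175, 0]) cylinder(h = 381, r = 24);
translate([483, 175, 0]) cylinder(h = 381, r = 24);
translate([210, 412, 0]) cylinder(h = 381, r = 24);
translate([483, 412, 0]) cylinder(h = 381, r = 24);


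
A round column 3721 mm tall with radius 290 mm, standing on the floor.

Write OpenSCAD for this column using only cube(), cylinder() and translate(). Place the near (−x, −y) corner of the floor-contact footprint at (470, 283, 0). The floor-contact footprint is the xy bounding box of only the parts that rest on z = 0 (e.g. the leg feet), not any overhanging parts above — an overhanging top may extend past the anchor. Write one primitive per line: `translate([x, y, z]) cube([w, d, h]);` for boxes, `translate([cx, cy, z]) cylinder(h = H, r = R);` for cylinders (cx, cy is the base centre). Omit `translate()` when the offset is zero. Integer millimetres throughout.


translate([760, 573, 0]) cylinder(h = 3721, r = 290);


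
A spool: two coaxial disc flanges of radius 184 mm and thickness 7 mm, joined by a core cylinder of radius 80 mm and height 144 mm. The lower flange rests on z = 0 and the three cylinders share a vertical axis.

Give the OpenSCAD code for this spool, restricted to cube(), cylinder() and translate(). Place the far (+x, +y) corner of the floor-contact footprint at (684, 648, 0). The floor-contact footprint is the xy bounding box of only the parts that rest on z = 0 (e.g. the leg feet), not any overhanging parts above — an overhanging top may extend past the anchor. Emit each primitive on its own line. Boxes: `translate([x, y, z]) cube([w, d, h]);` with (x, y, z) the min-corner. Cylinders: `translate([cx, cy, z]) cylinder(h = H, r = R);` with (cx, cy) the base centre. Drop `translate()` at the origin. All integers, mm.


translate([500, 464, 0]) cylinder(h = 7, r = 184);
translate([500, 464, 7]) cylinder(h = 144, r = 80);
translate([500, 464, 151]) cylinder(h = 7, r = 184);


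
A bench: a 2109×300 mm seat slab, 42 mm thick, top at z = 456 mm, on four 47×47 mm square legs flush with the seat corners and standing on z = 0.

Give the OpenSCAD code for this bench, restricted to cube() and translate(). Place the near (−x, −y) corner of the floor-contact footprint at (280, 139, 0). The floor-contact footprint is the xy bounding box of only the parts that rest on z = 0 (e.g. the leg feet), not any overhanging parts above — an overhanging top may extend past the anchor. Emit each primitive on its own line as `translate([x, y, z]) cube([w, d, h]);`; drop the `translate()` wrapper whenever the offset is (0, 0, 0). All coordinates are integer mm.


// leg_h = 456 − 42 = 414
translate([280, 139, 414]) cube([2109, 300, 42]);
translate([280, 139, 0]) cube([47, 47, 414]);
translate([280, 392, 0]) cube([47, 47, 414]);
translate([2342, 139, 0]) cube([47, 47, 414]);
translate([2342, 392, 0]) cube([47, 47, 414]);


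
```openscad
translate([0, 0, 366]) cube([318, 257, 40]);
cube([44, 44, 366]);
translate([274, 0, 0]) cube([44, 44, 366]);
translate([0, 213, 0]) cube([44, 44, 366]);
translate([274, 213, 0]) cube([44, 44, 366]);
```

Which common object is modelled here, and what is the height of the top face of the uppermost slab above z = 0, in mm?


A stool. The seat height is 406 mm.

A 318×257×40 slab at z = 366 on four corner posts — a stool. The seat top is 366 + 40 = 406 mm.


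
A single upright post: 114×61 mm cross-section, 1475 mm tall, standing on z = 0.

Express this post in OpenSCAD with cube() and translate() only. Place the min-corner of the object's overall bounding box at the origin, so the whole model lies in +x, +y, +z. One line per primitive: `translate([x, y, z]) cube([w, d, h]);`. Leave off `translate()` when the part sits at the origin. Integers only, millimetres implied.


cube([114, 61, 1475]);


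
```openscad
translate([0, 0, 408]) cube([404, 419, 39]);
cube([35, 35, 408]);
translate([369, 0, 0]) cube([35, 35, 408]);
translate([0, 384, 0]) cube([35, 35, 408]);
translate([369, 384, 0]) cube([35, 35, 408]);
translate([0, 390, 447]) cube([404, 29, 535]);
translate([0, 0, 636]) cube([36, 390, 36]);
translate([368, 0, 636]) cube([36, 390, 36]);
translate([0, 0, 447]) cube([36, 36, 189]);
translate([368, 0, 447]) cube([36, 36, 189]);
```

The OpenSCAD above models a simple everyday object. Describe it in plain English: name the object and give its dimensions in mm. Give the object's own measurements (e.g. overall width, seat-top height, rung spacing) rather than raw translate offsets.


A chair. The seat is a 404×419×39 mm slab with its top at z = 447 mm, on four 35×35 mm corner legs (flush with the seat edges, standing on z = 0). A flat backrest 29 mm thick, 535 mm tall, spans the full seat width and rises from the seat top along its +y edge, rear face flush with the rear of the seat. Two armrests of 36×36 mm section run along each side from the seat's front edge to the front of the backrest, top faces 225 mm above the seat top and outer faces flush with the seat's x-edges; a 36×36 mm post under the front of each armrest stands on the seat at the front corner.


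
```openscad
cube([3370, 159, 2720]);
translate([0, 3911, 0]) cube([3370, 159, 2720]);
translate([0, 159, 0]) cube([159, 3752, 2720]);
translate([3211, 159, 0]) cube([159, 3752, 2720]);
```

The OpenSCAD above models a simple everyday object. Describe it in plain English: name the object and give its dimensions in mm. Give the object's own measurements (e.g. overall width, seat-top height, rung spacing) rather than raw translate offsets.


The wall frame of a small rectangular building: four walls, each 2720 mm tall and 159 mm thick, enclosing a footprint 3370 mm (x) by 4070 mm (y) outside-to-outside, with no floor or roof. The front and back walls (the −y and +y sides) span the full width; the two side walls fit between them.


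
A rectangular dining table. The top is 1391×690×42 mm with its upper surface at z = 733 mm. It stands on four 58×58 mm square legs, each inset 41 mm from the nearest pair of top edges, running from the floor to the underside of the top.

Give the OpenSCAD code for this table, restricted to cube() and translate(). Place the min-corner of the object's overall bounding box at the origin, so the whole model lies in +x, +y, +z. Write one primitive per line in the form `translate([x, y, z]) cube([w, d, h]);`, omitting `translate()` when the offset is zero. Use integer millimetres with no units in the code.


// leg_h = 733 - 42 = 691
translate([0, 0, 691]) cube([1391, 690, 42]);
translate([41, 41, 0]) cube([58, 58, 691]);
translate([1292, 41, 0]) cube([58, 58, 691]);
translate([41, 591, 0]) cube([58, 58, 691]);
translate([1292, 591, 0]) cube([58, 58, 691]);


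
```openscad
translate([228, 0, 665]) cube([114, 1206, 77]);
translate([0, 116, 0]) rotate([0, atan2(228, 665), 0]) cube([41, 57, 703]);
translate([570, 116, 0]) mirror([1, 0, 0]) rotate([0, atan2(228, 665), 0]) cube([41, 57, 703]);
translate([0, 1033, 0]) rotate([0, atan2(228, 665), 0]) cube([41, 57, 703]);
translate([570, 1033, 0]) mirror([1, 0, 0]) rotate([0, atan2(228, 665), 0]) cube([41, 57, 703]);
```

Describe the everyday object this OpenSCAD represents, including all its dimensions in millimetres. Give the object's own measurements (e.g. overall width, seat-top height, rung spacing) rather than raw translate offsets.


A sawhorse. A 114×1206×77 mm beam (x, y, z) sits on two A-frame leg pairs. Each pair is two raked legs of 41×57 mm section (57 mm along y) splaying symmetrically in x. Each leg rises 665 mm vertically over 228 mm of horizontal reach and is 703 mm long along its own axis. Every leg's outer bottom edge rests on the floor and its outer top edge meets a bottom edge of the beam — the left legs (tilting toward +x) meet the beam's −x bottom edge, the right legs (their mirror images, tilting toward −x) meet its +x bottom edge — so the leg tops tuck under the beam, the beam's underside is 665 mm above the floor, and the feet are 570 mm apart outside-to-outside with the beam centred between them. The two leg pairs are set in 116 mm from either end of the beam.


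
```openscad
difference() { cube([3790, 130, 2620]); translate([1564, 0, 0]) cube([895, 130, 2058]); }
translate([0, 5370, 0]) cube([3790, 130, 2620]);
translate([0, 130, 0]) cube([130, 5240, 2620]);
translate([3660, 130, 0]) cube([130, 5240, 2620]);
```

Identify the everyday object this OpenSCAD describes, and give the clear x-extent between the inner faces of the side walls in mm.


A single room. The interior width is 3530 mm.

Four walls enclosing a rectangle with a door in the front wall — a room. Outside width 3790 minus two 130 mm walls gives 3530 mm.


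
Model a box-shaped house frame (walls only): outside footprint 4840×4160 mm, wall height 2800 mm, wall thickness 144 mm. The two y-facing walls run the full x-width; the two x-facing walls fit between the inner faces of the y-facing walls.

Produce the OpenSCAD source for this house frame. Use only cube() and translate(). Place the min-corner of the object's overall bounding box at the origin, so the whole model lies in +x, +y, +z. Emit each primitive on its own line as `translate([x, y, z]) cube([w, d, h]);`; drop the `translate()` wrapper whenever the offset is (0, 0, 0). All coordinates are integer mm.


cube([4840, 144, 2800]);
translate([0, 4016, 0]) cube([4840, 144, 2800]);
translate([0, 144, 0]) cube([144, 3872, 2800]);
translate([4696, 144, 0]) cube([144, 3872, 2800]);


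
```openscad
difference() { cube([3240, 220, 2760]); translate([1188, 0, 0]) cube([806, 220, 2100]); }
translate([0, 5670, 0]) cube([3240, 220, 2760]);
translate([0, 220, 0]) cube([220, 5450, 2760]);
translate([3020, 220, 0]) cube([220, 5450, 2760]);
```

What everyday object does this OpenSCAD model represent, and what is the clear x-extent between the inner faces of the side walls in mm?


A single room. The interior width is 2800 mm.

Four walls enclosing a rectangle with a door in the front wall — a room. Outside width 3240 minus two 220 mm walls gives 2800 mm.


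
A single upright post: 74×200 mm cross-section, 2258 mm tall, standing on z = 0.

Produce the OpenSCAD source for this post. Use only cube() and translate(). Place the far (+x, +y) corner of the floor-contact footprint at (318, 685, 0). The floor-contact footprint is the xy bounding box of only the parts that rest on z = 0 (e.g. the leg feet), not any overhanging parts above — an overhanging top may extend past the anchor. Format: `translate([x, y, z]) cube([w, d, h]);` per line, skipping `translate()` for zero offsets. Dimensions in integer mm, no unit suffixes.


translate([244, 485, 0]) cube([74, 200, 2258]);


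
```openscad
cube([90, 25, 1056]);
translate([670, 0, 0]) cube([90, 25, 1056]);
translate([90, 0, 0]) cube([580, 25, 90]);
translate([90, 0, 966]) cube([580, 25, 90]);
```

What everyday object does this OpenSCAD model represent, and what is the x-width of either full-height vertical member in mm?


A picture frame. The border width is 90 mm.

Four thin pieces enclosing a rectangular opening — a picture frame. The two full-height stiles are 1056 mm tall; the top rail sits at z = 966 and is 90 mm tall, so the border above the opening is 1056 − 966 = 90 mm, matching the stile x-width.


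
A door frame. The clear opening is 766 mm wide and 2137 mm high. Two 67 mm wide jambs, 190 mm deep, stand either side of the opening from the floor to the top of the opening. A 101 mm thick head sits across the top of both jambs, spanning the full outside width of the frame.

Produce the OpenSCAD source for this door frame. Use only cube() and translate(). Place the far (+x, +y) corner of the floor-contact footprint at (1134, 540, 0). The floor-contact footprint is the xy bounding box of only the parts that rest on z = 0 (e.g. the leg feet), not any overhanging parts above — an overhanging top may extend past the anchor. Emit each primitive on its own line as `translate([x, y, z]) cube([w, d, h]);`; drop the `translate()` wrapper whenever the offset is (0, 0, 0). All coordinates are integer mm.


translate([234, 350, 0]) cube([67, 190, 2137]);
translate([1067, 350, 0]) cube([67, 190, 2137]);
translate([234, 350, 2137]) cube([900, 190, 101]);


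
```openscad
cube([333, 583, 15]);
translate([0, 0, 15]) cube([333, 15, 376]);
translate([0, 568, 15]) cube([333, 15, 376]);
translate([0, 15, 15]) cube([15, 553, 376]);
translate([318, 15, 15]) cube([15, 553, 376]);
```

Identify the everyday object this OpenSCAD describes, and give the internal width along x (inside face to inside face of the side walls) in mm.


An open box. The internal width is 303 mm.

A 333×583 base slab with four walls standing on it — an open box. The base is 333 mm wide and the walls are 15 mm thick, so the internal width is 333 − 2 × 15 = 303 mm.


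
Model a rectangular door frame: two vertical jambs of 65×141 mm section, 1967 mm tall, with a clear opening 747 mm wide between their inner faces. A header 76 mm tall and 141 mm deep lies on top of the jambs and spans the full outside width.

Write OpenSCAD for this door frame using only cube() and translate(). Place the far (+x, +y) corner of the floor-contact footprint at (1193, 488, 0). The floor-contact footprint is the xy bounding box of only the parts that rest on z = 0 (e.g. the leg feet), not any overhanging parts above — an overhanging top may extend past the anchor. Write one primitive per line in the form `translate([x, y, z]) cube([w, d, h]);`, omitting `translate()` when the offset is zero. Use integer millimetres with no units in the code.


translate([316, 347, 0]) cube([65, 141, 1967]);
translate([1128, 347, 0]) cube([65, 141, 1967]);
translate([316, 347, 1967]) cube([877, 141, 76]);


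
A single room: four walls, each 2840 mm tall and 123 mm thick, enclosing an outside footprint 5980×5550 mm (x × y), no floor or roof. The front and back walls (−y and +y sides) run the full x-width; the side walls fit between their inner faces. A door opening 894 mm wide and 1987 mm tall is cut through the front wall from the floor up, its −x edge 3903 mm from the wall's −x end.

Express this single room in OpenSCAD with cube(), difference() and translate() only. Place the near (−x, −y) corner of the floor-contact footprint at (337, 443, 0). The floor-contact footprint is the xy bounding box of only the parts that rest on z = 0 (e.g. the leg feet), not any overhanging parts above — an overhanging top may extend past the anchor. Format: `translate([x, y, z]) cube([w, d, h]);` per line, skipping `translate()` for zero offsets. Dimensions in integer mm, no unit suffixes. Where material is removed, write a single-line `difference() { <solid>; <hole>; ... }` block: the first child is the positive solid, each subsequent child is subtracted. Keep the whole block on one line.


difference() { translate([337, 443, 0]) cube([5980, 123, 2840]); translate([4240, 443, 0]) cube([894, 123, 1987]); }
translate([337, 5870, 0]) cube([5980, 123, 2840]);
translate([337, 566, 0]) cube([123, 5304, 2840]);
translate([6194, 566, 0]) cube([123, 5304, 2840]);


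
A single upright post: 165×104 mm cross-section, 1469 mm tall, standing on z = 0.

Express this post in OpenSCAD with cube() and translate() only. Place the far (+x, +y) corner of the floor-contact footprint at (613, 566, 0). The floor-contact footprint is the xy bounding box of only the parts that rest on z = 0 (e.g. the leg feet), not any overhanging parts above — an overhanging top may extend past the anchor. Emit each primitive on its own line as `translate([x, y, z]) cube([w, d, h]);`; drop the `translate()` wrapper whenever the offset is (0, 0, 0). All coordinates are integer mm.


translate([448, 462, 0]) cube([165, 104, 1469]);


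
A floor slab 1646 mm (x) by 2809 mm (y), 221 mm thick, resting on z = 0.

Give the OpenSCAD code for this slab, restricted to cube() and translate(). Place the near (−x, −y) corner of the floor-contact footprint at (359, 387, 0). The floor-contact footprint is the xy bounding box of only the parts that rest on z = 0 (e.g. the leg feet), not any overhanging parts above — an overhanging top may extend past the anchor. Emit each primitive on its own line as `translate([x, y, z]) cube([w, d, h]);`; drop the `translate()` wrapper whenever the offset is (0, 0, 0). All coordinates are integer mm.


translate([359, 387, 0]) cube([1646, 2809, 221]);


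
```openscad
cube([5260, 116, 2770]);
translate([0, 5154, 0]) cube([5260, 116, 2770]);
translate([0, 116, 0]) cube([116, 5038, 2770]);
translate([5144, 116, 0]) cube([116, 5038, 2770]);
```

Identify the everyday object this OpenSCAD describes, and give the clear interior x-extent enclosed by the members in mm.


A house (or room) frame. The interior width is 5028 mm.

Four 2770 mm walls enclosing a rectangle with no floor or roof — a room or house frame. Outside width is 5260 mm and wall thickness is 116 mm, so the interior width is 5260 − 2 × 116 = 5028 mm.


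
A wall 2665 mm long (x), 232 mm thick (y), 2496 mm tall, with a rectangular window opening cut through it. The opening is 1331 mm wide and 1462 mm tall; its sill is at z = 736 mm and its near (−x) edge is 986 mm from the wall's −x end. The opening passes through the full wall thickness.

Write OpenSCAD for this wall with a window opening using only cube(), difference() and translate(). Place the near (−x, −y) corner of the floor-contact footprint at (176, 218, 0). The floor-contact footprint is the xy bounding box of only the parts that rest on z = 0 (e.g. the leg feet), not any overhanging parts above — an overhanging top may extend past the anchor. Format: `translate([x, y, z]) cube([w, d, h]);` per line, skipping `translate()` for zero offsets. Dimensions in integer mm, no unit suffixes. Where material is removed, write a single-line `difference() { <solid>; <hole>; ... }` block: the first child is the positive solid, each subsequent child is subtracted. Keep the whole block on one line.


difference() { translate([176, 218, 0]) cube([2665, 232, 2496]); translate([1162, 218, 736]) cube([1331, 232, 1462]); }


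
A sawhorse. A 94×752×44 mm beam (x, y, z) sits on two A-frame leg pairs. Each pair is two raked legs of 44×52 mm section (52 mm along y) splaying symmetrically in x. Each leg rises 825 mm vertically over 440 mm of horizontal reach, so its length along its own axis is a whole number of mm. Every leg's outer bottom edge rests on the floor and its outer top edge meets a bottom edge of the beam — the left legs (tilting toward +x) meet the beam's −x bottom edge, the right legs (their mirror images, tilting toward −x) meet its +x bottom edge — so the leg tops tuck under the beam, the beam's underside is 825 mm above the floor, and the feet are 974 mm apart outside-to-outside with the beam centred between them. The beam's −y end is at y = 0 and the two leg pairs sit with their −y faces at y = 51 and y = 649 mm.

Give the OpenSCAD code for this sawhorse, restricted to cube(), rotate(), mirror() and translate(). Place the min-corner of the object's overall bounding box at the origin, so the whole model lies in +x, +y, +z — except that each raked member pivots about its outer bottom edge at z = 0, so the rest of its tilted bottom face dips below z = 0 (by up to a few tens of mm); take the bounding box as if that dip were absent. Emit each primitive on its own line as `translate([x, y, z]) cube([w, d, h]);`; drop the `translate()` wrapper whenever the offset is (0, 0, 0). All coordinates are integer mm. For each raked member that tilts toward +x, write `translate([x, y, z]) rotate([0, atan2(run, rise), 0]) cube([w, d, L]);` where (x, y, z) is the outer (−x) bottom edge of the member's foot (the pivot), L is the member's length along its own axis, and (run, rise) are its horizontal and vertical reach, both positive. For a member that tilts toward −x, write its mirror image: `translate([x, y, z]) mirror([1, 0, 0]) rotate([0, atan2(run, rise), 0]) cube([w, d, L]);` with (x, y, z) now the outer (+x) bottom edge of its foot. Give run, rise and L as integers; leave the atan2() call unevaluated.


translate([440, 0, 825]) cube([94, 752, 44]);
translate([0, 51, 0]) rotate([0, atan2(440, 825), 0]) cube([44, 52, 935]);
translate([974, 51, 0]) mirror([1, 0, 0]) rotate([0, atan2(440, 825), 0]) cube([44, 52, 935]);
translate([0, 649, 0]) rotate([0, atan2(440, 825), 0]) cube([44, 52, 935]);
translate([974, 649, 0]) mirror([1, 0, 0]) rotate([0, atan2(440, 825), 0]) cube([44, 52, 935]);


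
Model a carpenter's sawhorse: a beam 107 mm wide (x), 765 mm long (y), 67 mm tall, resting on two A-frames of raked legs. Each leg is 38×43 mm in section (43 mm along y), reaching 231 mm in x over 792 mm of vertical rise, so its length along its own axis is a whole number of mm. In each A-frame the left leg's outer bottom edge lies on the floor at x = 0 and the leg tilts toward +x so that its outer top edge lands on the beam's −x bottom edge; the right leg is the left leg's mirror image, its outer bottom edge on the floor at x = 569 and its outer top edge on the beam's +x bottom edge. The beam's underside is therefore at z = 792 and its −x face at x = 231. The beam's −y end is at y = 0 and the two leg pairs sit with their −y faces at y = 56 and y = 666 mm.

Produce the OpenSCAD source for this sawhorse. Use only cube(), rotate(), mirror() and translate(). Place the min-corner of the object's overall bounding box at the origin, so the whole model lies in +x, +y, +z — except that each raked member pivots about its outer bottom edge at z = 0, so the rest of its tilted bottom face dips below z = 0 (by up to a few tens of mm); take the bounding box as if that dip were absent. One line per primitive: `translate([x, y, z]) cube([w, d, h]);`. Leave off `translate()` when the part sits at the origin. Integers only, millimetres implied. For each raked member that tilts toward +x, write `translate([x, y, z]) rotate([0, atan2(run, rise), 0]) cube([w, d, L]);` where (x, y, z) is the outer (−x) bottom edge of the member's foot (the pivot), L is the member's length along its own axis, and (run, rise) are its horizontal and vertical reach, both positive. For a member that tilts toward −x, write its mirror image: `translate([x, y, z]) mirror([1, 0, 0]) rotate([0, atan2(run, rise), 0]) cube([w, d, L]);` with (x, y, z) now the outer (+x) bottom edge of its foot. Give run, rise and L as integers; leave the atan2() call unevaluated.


translate([231, 0, 792]) cube([107, 765, 67]);
translate([0, 56, 0]) rotate([0, atan2(231, 792), 0]) cube([38, 43, 825]);
translate([569, 56, 0]) mirror([1, 0, 0]) rotate([0, atan2(231, 792), 0]) cube([38, 43, 825]);
translate([0, 666, 0]) rotate([0, atan2(231, 792), 0]) cube([38, 43, 825]);
translate([569, 666, 0]) mirror([1, 0, 0]) rotate([0, atan2(231, 792), 0]) cube([38, 43, 825]);
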